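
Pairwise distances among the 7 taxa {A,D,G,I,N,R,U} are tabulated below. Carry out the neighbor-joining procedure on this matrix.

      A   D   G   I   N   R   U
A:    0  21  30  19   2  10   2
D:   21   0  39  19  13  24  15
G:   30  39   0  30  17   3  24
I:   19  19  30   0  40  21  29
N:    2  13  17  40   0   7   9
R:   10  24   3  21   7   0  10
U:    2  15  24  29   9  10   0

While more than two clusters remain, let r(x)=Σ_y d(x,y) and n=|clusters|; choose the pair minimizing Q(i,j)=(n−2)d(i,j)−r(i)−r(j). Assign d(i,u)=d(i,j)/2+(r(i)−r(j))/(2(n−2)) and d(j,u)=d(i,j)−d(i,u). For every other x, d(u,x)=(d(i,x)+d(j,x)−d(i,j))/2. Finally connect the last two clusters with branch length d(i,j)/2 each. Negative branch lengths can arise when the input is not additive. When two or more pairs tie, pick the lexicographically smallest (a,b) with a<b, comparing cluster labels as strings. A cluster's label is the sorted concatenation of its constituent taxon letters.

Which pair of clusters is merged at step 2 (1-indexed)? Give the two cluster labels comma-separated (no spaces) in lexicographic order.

D,I

iteration 1: select G,R (d=3, Q=-203); attach at lengths (83/10, -53/10); label the merged cluster GR
  updated: d(A,GR)=37/2, d(D,GR)=30, d(GR,I)=24, d(GR,N)=21/2, d(GR,U)=31/2
iteration 2: select D,I (d=19, Q=-153); attach at lengths (43/8, 109/8); label the merged cluster DI
  updated: d(A,DI)=21/2, d(DI,GR)=35/2, d(DI,N)=17, d(DI,U)=25/2
iteration 3: select GR,N (d=21/2, Q=-69); attach at lengths (55/6, 4/3); label the merged cluster GNR
  updated: d(A,GNR)=5, d(DI,GNR)=12, d(GNR,U)=7
iteration 4: select A,U (d=2, Q=-35); attach at lengths (0, 2); label the merged cluster AU
  updated: d(AU,DI)=21/2, d(AU,GNR)=5
iteration 5: select AU,DI (d=21/2, Q=-55/2); attach at lengths (7/4, 35/4); label the merged cluster ADIU
  updated: d(ADIU,GNR)=13/4
iteration 6: select ADIU,GNR (d=13/4); attach at lengths (13/8, 13/8); label the merged cluster ADGINRU
final tree: (((A:0,U:2):7/4,(D:43/8,I:109/8):35/4):13/8,((G:83/10,R:-53/10):55/6,N:4/3):13/8)
total length: 193/4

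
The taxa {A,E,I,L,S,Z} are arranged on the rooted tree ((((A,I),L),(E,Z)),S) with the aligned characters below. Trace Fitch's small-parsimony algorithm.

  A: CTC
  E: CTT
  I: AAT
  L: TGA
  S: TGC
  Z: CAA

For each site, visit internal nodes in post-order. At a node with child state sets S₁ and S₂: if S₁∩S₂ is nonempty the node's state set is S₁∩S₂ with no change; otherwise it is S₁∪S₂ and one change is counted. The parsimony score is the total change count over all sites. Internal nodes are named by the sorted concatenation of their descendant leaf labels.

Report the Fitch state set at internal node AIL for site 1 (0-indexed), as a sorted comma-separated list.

A,G,T

AI@0: {C} ∪ {A} = {A,C} (union, +1)
AIL@0: {A,C} ∪ {T} = {A,C,T} (union, +1)
EZ@0: {C} ∩ {C} = {C} (intersection, +0)
AEILZ@0: {A,C,T} ∩ {C} = {C} (intersection, +0)
AEILSZ@0: {C} ∪ {T} = {C,T} (union, +1)
AI@1: {T} ∪ {A} = {A,T} (union, +1)
AIL@1: {A,T} ∪ {G} = {A,G,T} (union, +1)
EZ@1: {T} ∪ {A} = {A,T} (union, +1)
AEILZ@1: {A,G,T} ∩ {A,T} = {A,T} (intersection, +0)
AEILSZ@1: {A,T} ∪ {G} = {A,G,T} (union, +1)
AI@2: {C} ∪ {T} = {C,T} (union, +1)
AIL@2: {C,T} ∪ {A} = {A,C,T} (union, +1)
EZ@2: {T} ∪ {A} = {A,T} (union, +1)
AEILZ@2: {A,C,T} ∩ {A,T} = {A,T} (intersection, +0)
AEILSZ@2: {A,T} ∪ {C} = {A,C,T} (union, +1)
per-site changes: [3, 4, 4]; total = 11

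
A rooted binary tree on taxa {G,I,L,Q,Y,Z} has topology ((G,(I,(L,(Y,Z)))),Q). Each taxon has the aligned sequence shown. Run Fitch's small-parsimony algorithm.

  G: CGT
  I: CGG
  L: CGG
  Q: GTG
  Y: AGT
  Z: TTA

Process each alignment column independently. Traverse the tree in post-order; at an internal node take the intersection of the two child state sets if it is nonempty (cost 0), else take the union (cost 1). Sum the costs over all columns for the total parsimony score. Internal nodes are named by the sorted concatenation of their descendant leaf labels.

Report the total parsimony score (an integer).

8

[col 0] YZ: children Y:{A}, Z:{T} ∪→ {A,T}; cost 1
[col 0] LYZ: children L:{C}, YZ:{A,T} ∪→ {A,C,T}; cost 1
[col 0] ILYZ: children I:{C}, LYZ:{A,C,T} ∩→ {C}; cost 0
[col 0] GILYZ: children G:{C}, ILYZ:{C} ∩→ {C}; cost 0
[col 0] GILQYZ: children GILYZ:{C}, Q:{G} ∪→ {C,G}; cost 1
[col 1] YZ: children Y:{G}, Z:{T} ∪→ {G,T}; cost 1
[col 1] LYZ: children L:{G}, YZ:{G,T} ∩→ {G}; cost 0
[col 1] ILYZ: children I:{G}, LYZ:{G} ∩→ {G}; cost 0
[col 1] GILYZ: children G:{G}, ILYZ:{G} ∩→ {G}; cost 0
[col 1] GILQYZ: children GILYZ:{G}, Q:{T} ∪→ {G,T}; cost 1
[col 2] YZ: children Y:{T}, Z:{A} ∪→ {A,T}; cost 1
[col 2] LYZ: children L:{G}, YZ:{A,T} ∪→ {A,G,T}; cost 1
[col 2] ILYZ: children I:{G}, LYZ:{A,G,T} ∩→ {G}; cost 0
[col 2] GILYZ: children G:{T}, ILYZ:{G} ∪→ {G,T}; cost 1
[col 2] GILQYZ: children GILYZ:{G,T}, Q:{G} ∩→ {G}; cost 0
per-site changes: [3, 2, 3]; total = 8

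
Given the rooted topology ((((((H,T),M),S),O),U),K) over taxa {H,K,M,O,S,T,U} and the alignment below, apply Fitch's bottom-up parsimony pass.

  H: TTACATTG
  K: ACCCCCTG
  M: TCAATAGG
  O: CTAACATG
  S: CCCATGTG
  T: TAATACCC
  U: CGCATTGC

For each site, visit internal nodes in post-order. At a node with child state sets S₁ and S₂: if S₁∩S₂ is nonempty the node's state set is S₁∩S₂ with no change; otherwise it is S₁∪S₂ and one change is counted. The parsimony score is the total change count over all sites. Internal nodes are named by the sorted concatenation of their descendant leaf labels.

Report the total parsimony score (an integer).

24

site 0, node HT: H={T} ∩ T={T} → {T} (+0)
site 0, node HMT: HT={T} ∩ M={T} → {T} (+0)
site 0, node HMST: HMT={T} ∪ S={C} → {C,T} (+1)
site 0, node HMOST: HMST={C,T} ∩ O={C} → {C} (+0)
site 0, node HMOSTU: HMOST={C} ∩ U={C} → {C} (+0)
site 0, node HKMOSTU: HMOSTU={C} ∪ K={A} → {A,C} (+1)
site 1, node HT: H={T} ∪ T={A} → {A,T} (+1)
site 1, node HMT: HT={A,T} ∪ M={C} → {A,C,T} (+1)
site 1, node HMST: HMT={A,C,T} ∩ S={C} → {C} (+0)
site 1, node HMOST: HMST={C} ∪ O={T} → {C,T} (+1)
site 1, node HMOSTU: HMOST={C,T} ∪ U={G} → {C,G,T} (+1)
site 1, node HKMOSTU: HMOSTU={C,G,T} ∩ K={C} → {C} (+0)
site 2, node HT: H={A} ∩ T={A} → {A} (+0)
site 2, node HMT: HT={A} ∩ M={A} → {A} (+0)
site 2, node HMST: HMT={A} ∪ S={C} → {A,C} (+1)
site 2, node HMOST: HMST={A,C} ∩ O={A} → {A} (+0)
site 2, node HMOSTU: HMOST={A} ∪ U={C} → {A,C} (+1)
site 2, node HKMOSTU: HMOSTU={A,C} ∩ K={C} → {C} (+0)
site 3, node HT: H={C} ∪ T={T} → {C,T} (+1)
site 3, node HMT: HT={C,T} ∪ M={A} → {A,C,T} (+1)
site 3, node HMST: HMT={A,C,T} ∩ S={A} → {A} (+0)
site 3, node HMOST: HMST={A} ∩ O={A} → {A} (+0)
site 3, node HMOSTU: HMOST={A} ∩ U={A} → {A} (+0)
site 3, node HKMOSTU: HMOSTU={A} ∪ K={C} → {A,C} (+1)
site 4, node HT: H={A} ∩ T={A} → {A} (+0)
site 4, node HMT: HT={A} ∪ M={T} → {A,T} (+1)
site 4, node HMST: HMT={A,T} ∩ S={T} → {T} (+0)
site 4, node HMOST: HMST={T} ∪ O={C} → {C,T} (+1)
site 4, node HMOSTU: HMOST={C,T} ∩ U={T} → {T} (+0)
site 4, node HKMOSTU: HMOSTU={T} ∪ K={C} → {C,T} (+1)
site 5, node HT: H={T} ∪ T={C} → {C,T} (+1)
site 5, node HMT: HT={C,T} ∪ M={A} → {A,C,T} (+1)
site 5, node HMST: HMT={A,C,T} ∪ S={G} → {A,C,G,T} (+1)
site 5, node HMOST: HMST={A,C,G,T} ∩ O={A} → {A} (+0)
site 5, node HMOSTU: HMOST={A} ∪ U={T} → {A,T} (+1)
site 5, node HKMOSTU: HMOSTU={A,T} ∪ K={C} → {A,C,T} (+1)
site 6, node HT: H={T} ∪ T={C} → {C,T} (+1)
site 6, node HMT: HT={C,T} ∪ M={G} → {C,G,T} (+1)
site 6, node HMST: HMT={C,G,T} ∩ S={T} → {T} (+0)
site 6, node HMOST: HMST={T} ∩ O={T} → {T} (+0)
site 6, node HMOSTU: HMOST={T} ∪ U={G} → {G,T} (+1)
site 6, node HKMOSTU: HMOSTU={G,T} ∩ K={T} → {T} (+0)
site 7, node HT: H={G} ∪ T={C} → {C,G} (+1)
site 7, node HMT: HT={C,G} ∩ M={G} → {G} (+0)
site 7, node HMST: HMT={G} ∩ S={G} → {G} (+0)
site 7, node HMOST: HMST={G} ∩ O={G} → {G} (+0)
site 7, node HMOSTU: HMOST={G} ∪ U={C} → {C,G} (+1)
site 7, node HKMOSTU: HMOSTU={C,G} ∩ K={G} → {G} (+0)
per-site changes: [2, 4, 2, 3, 3, 5, 3, 2]; total = 24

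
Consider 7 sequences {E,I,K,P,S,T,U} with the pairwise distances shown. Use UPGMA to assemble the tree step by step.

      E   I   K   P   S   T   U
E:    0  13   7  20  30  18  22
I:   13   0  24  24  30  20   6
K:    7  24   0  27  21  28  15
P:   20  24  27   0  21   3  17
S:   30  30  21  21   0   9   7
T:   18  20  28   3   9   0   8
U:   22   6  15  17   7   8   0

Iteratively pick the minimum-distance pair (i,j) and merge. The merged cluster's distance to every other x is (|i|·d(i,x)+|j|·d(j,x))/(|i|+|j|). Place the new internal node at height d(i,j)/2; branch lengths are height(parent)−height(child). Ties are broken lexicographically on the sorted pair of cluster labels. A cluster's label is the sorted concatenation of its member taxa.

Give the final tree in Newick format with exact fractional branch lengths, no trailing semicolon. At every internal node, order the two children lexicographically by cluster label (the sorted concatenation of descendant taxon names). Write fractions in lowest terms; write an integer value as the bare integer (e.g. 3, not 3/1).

((E:7/2,K:7/2):37/5,((I:3,U:3):35/6,((P:3/2,T:3/2):6,S:15/2):4/3):31/15)

iteration 1: select P,T (d=3); attach at lengths (3/2, 3/2); label the merged cluster PT
  updated: d(E,PT)=19, d(I,PT)=22, d(K,PT)=55/2, d(PT,S)=15, d(PT,U)=25/2
iteration 2: select I,U (d=6); attach at lengths (3, 3); label the merged cluster IU
  updated: d(E,IU)=35/2, d(IU,K)=39/2, d(IU,PT)=69/4, d(IU,S)=37/2
iteration 3: select E,K (d=7); attach at lengths (7/2, 7/2); label the merged cluster EK
  updated: d(EK,IU)=37/2, d(EK,PT)=93/4, d(EK,S)=51/2
iteration 4: select PT,S (d=15); attach at lengths (6, 15/2); label the merged cluster PST
  updated: d(EK,PST)=24, d(IU,PST)=53/3
iteration 5: select IU,PST (d=53/3); attach at lengths (35/6, 4/3); label the merged cluster IPSTU
  updated: d(EK,IPSTU)=109/5
iteration 6: select EK,IPSTU (d=109/5); attach at lengths (37/5, 31/15); label the merged cluster EIKPSTU
final tree: ((E:7/2,K:7/2):37/5,((I:3,U:3):35/6,((P:3/2,T:3/2):6,S:15/2):4/3):31/15)
total length: 692/15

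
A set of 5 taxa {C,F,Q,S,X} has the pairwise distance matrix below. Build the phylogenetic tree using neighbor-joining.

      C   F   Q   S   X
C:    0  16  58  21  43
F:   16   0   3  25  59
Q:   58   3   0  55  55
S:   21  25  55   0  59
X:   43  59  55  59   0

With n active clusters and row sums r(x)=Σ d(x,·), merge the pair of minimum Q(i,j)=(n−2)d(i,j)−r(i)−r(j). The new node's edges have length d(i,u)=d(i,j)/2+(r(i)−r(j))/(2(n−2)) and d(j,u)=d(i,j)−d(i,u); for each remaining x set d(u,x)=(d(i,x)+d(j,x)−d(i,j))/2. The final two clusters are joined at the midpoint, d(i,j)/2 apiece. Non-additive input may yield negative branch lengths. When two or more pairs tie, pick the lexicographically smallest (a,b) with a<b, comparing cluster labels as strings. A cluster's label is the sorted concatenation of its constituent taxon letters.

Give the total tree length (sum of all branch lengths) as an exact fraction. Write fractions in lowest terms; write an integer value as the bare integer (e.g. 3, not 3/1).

iteration 1: select F,Q (d=3, Q=-265); attach at lengths (-59/6, 77/6); label the merged cluster FQ
  updated: d(C,FQ)=71/2, d(FQ,S)=77/2, d(FQ,X)=111/2
iteration 2: select C,S (d=21, Q=-176); attach at lengths (23/4, 61/4); label the merged cluster CS
  updated: d(CS,FQ)=53/2, d(CS,X)=81/2
iteration 3: select CS,FQ (d=53/2, Q=-245/2); attach at lengths (23/4, 83/4); label the merged cluster CFQS
  updated: d(CFQS,X)=139/4
iteration 4: select CFQS,X (d=139/4); attach at lengths (139/8, 139/8); label the merged cluster CFQSX
final tree: (((C:23/4,S:61/4):23/4,(F:-59/6,Q:77/6):83/4):139/8,X:139/8)
total length: 341/4

341/4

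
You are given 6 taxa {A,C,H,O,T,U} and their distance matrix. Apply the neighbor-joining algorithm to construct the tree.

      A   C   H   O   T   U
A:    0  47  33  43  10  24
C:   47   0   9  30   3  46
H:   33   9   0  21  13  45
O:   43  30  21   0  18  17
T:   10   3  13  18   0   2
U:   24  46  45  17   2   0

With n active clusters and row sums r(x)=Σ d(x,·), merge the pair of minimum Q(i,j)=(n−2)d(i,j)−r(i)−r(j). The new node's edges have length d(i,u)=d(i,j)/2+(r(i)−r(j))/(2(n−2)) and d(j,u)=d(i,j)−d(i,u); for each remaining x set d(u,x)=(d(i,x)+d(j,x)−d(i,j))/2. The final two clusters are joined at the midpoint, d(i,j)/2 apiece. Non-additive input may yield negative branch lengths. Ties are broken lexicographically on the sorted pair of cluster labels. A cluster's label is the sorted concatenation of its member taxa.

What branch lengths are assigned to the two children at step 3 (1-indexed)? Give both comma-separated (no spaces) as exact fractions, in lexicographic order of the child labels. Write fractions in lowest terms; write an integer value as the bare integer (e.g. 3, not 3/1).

iteration 1: select C,H (d=9, Q=-220); attach at lengths (25/4, 11/4); label the merged cluster CH
  updated: d(A,CH)=71/2, d(CH,O)=21, d(CH,T)=7/2, d(CH,U)=41
iteration 2: select CH,O (d=21, Q=-137); attach at lengths (65/6, 61/6); label the merged cluster CHO
  updated: d(A,CHO)=115/4, d(CHO,T)=1/4, d(CHO,U)=37/2
iteration 3: select A,U (d=24, Q=-237/4); attach at lengths (265/16, 119/16); label the merged cluster AU
  updated: d(AU,CHO)=93/8, d(AU,T)=-6
iteration 4: select AU,CHO (d=93/8, Q=-47/8); attach at lengths (43/16, 143/16); label the merged cluster ACHOU
  updated: d(ACHOU,T)=-139/16
iteration 5: select ACHOU,T (d=-139/16); attach at lengths (-139/32, -139/32); label the merged cluster ACHOTU
final tree: (((A:265/16,U:119/16):43/16,((C:25/4,H:11/4):65/6,O:61/6):143/16):-139/32,T:-139/32)
total length: 911/16

265/16,119/16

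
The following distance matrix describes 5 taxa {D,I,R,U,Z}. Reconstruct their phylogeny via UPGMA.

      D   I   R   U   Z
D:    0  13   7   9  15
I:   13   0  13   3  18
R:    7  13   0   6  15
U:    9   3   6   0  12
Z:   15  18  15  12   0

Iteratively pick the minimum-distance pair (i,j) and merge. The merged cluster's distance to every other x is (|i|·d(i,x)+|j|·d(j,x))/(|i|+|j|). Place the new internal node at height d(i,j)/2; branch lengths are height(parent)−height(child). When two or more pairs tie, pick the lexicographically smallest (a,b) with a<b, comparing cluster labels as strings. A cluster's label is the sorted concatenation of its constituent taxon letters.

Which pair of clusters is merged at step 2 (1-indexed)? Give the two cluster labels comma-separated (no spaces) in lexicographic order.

D,R

step 1: merge (I,U) at d=3; branch lengths I→3/2, U→3/2; new cluster IU
  updated: d(D,IU)=11, d(IU,R)=19/2, d(IU,Z)=15
step 2: merge (D,R) at d=7; branch lengths D→7/2, R→7/2; new cluster DR
  updated: d(DR,IU)=41/4, d(DR,Z)=15
step 3: merge (DR,IU) at d=41/4; branch lengths DR→13/8, IU→29/8; new cluster DIRU
  updated: d(DIRU,Z)=15
step 4: merge (DIRU,Z) at d=15; branch lengths DIRU→19/8, Z→15/2; new cluster DIRUZ
final tree: (((D:7/2,R:7/2):13/8,(I:3/2,U:3/2):29/8):19/8,Z:15/2)
total length: 201/8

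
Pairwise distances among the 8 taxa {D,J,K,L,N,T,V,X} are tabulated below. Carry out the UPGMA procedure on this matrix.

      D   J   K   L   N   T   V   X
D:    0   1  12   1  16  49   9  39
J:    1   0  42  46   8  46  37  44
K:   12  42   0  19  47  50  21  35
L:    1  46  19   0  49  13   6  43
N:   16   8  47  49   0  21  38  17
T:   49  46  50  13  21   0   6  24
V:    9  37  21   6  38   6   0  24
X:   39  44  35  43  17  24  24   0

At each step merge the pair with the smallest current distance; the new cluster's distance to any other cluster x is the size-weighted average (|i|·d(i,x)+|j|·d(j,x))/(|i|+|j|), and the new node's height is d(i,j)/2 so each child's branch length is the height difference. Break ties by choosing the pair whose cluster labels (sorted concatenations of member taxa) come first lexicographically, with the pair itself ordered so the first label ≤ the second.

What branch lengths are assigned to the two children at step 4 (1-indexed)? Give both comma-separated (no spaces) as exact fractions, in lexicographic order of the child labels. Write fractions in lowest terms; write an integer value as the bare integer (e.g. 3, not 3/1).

11/2,6

1. join D+J (d=1) ⇒ DJ; edges |D|=1/2, |J|=1/2
  updated: d(DJ,K)=27, d(DJ,L)=47/2, d(DJ,N)=12, d(DJ,T)=95/2, d(DJ,V)=23, d(DJ,X)=83/2
2. join L+V (d=6) ⇒ LV; edges |L|=3, |V|=3
  updated: d(DJ,LV)=93/4, d(K,LV)=20, d(LV,N)=87/2, d(LV,T)=19/2, d(LV,X)=67/2
3. join LV+T (d=19/2) ⇒ LTV; edges |LV|=7/4, |T|=19/4
  updated: d(DJ,LTV)=94/3, d(K,LTV)=30, d(LTV,N)=36, d(LTV,X)=91/3
4. join DJ+N (d=12) ⇒ DJN; edges |DJ|=11/2, |N|=6
  updated: d(DJN,K)=101/3, d(DJN,LTV)=296/9, d(DJN,X)=100/3
5. join K+LTV (d=30) ⇒ KLTV; edges |K|=15, |LTV|=41/4
  updated: d(DJN,KLTV)=397/12, d(KLTV,X)=63/2
6. join KLTV+X (d=63/2) ⇒ KLTVX; edges |KLTV|=3/4, |X|=63/4
  updated: d(DJN,KLTVX)=497/15
7. join DJN+KLTVX (d=497/15) ⇒ DJKLNTVX; edges |DJN|=317/30, |KLTVX|=49/60
final tree: (((D:1/2,J:1/2):11/2,N:6):317/30,((K:15,((L:3,V:3):7/4,T:19/4):41/4):3/4,X:63/4):49/60)
total length: 1172/15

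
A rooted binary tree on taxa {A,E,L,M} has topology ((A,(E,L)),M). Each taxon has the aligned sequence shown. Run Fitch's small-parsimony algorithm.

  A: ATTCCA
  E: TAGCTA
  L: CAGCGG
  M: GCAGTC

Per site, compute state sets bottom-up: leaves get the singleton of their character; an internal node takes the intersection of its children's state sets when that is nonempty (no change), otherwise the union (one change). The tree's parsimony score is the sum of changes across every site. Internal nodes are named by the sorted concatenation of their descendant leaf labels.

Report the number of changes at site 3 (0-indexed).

1

[col 0] EL: children E:{T}, L:{C} ∪→ {C,T}; cost 1
[col 0] AEL: children A:{A}, EL:{C,T} ∪→ {A,C,T}; cost 1
[col 0] AELM: children AEL:{A,C,T}, M:{G} ∪→ {A,C,G,T}; cost 1
[col 1] EL: children E:{A}, L:{A} ∩→ {A}; cost 0
[col 1] AEL: children A:{T}, EL:{A} ∪→ {A,T}; cost 1
[col 1] AELM: children AEL:{A,T}, M:{C} ∪→ {A,C,T}; cost 1
[col 2] EL: children E:{G}, L:{G} ∩→ {G}; cost 0
[col 2] AEL: children A:{T}, EL:{G} ∪→ {G,T}; cost 1
[col 2] AELM: children AEL:{G,T}, M:{A} ∪→ {A,G,T}; cost 1
[col 3] EL: children E:{C}, L:{C} ∩→ {C}; cost 0
[col 3] AEL: children A:{C}, EL:{C} ∩→ {C}; cost 0
[col 3] AELM: children AEL:{C}, M:{G} ∪→ {C,G}; cost 1
[col 4] EL: children E:{T}, L:{G} ∪→ {G,T}; cost 1
[col 4] AEL: children A:{C}, EL:{G,T} ∪→ {C,G,T}; cost 1
[col 4] AELM: children AEL:{C,G,T}, M:{T} ∩→ {T}; cost 0
[col 5] EL: children E:{A}, L:{G} ∪→ {A,G}; cost 1
[col 5] AEL: children A:{A}, EL:{A,G} ∩→ {A}; cost 0
[col 5] AELM: children AEL:{A}, M:{C} ∪→ {A,C}; cost 1
per-site changes: [3, 2, 2, 1, 2, 2]; total = 12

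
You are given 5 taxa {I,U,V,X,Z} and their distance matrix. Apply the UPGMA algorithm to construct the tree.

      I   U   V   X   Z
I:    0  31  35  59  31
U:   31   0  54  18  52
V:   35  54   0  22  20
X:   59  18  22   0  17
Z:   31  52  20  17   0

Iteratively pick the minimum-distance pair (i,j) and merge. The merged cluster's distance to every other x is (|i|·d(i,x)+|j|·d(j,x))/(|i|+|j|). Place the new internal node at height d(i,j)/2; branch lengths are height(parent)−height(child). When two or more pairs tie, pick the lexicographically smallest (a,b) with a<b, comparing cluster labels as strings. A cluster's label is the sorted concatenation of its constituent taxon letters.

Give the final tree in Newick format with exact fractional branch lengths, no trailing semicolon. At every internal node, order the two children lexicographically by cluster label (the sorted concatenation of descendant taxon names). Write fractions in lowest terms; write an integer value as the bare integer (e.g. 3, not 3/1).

((I:31/2,U:31/2):21/4,(V:21/2,(X:17/2,Z:17/2):2):41/4)

1. join X+Z (d=17) ⇒ XZ; edges |X|=17/2, |Z|=17/2
  updated: d(I,XZ)=45, d(U,XZ)=35, d(V,XZ)=21
2. join V+XZ (d=21) ⇒ VXZ; edges |V|=21/2, |XZ|=2
  updated: d(I,VXZ)=125/3, d(U,VXZ)=124/3
3. join I+U (d=31) ⇒ IU; edges |I|=31/2, |U|=31/2
  updated: d(IU,VXZ)=83/2
4. join IU+VXZ (d=83/2) ⇒ IUVXZ; edges |IU|=21/4, |VXZ|=41/4
final tree: ((I:31/2,U:31/2):21/4,(V:21/2,(X:17/2,Z:17/2):2):41/4)
total length: 76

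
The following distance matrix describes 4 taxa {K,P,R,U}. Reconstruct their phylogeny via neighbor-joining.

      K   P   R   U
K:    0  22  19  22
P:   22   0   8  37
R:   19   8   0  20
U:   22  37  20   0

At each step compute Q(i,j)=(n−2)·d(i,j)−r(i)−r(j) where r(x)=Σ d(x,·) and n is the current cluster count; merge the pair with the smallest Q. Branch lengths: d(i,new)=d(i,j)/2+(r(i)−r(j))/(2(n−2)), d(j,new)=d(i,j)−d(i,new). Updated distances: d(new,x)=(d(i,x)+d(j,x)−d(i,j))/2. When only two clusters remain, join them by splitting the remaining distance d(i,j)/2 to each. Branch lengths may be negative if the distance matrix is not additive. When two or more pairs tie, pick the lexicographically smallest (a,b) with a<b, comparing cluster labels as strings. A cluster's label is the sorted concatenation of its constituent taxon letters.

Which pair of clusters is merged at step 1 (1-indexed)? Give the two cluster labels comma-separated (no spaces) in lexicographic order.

K,U

1. join K+U (d=22, Q=-98) ⇒ KU; edges |K|=7, |U|=15
  updated: d(KU,P)=37/2, d(KU,R)=17/2
2. join KU+P (d=37/2, Q=-35) ⇒ KPU; edges |KU|=19/2, |P|=9
  updated: d(KPU,R)=-1
3. join KPU+R (d=-1) ⇒ KPRU; edges |KPU|=-1/2, |R|=-1/2
final tree: (((K:7,U:15):19/2,P:9):-1/2,R:-1/2)
total length: 79/2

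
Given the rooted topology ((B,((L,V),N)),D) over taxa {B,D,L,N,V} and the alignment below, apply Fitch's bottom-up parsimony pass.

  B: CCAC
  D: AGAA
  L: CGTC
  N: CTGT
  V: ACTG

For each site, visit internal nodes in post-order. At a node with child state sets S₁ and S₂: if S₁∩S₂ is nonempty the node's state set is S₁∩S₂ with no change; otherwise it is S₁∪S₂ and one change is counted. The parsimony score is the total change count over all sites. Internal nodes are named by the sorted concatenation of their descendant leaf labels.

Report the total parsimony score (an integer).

LV@0: {C} ∪ {A} = {A,C} (union, +1)
LNV@0: {A,C} ∩ {C} = {C} (intersection, +0)
BLNV@0: {C} ∩ {C} = {C} (intersection, +0)
BDLNV@0: {C} ∪ {A} = {A,C} (union, +1)
LV@1: {G} ∪ {C} = {C,G} (union, +1)
LNV@1: {C,G} ∪ {T} = {C,G,T} (union, +1)
BLNV@1: {C} ∩ {C,G,T} = {C} (intersection, +0)
BDLNV@1: {C} ∪ {G} = {C,G} (union, +1)
LV@2: {T} ∩ {T} = {T} (intersection, +0)
LNV@2: {T} ∪ {G} = {G,T} (union, +1)
BLNV@2: {A} ∪ {G,T} = {A,G,T} (union, +1)
BDLNV@2: {A,G,T} ∩ {A} = {A} (intersection, +0)
LV@3: {C} ∪ {G} = {C,G} (union, +1)
LNV@3: {C,G} ∪ {T} = {C,G,T} (union, +1)
BLNV@3: {C} ∩ {C,G,T} = {C} (intersection, +0)
BDLNV@3: {C} ∪ {A} = {A,C} (union, +1)
per-site changes: [2, 3, 2, 3]; total = 10

10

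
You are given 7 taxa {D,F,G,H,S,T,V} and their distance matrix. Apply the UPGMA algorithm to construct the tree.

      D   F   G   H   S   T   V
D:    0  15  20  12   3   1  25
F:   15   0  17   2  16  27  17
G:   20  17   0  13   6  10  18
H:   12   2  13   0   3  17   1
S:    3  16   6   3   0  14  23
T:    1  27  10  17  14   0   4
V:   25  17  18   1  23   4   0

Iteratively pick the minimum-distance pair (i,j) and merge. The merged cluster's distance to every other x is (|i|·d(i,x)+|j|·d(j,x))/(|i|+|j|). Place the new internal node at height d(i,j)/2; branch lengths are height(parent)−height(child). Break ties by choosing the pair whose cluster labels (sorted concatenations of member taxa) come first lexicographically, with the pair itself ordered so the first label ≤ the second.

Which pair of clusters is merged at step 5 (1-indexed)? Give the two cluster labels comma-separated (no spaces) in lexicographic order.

DT,GS

step 1: merge (D,T) at d=1; branch lengths D→1/2, T→1/2; new cluster DT
  updated: d(DT,F)=21, d(DT,G)=15, d(DT,H)=29/2, d(DT,S)=17/2, d(DT,V)=29/2
step 2: merge (H,V) at d=1; branch lengths H→1/2, V→1/2; new cluster HV
  updated: d(DT,HV)=29/2, d(F,HV)=19/2, d(G,HV)=31/2, d(HV,S)=13
step 3: merge (G,S) at d=6; branch lengths G→3, S→3; new cluster GS
  updated: d(DT,GS)=47/4, d(F,GS)=33/2, d(GS,HV)=57/4
step 4: merge (F,HV) at d=19/2; branch lengths F→19/4, HV→17/4; new cluster FHV
  updated: d(DT,FHV)=50/3, d(FHV,GS)=15
step 5: merge (DT,GS) at d=47/4; branch lengths DT→43/8, GS→23/8; new cluster DGST
  updated: d(DGST,FHV)=95/6
step 6: merge (DGST,FHV) at d=95/6; branch lengths DGST→49/24, FHV→19/6; new cluster DFGHSTV
final tree: (((D:1/2,T:1/2):43/8,(G:3,S:3):23/8):49/24,(F:19/4,(H:1/2,V:1/2):17/4):19/6)
total length: 731/24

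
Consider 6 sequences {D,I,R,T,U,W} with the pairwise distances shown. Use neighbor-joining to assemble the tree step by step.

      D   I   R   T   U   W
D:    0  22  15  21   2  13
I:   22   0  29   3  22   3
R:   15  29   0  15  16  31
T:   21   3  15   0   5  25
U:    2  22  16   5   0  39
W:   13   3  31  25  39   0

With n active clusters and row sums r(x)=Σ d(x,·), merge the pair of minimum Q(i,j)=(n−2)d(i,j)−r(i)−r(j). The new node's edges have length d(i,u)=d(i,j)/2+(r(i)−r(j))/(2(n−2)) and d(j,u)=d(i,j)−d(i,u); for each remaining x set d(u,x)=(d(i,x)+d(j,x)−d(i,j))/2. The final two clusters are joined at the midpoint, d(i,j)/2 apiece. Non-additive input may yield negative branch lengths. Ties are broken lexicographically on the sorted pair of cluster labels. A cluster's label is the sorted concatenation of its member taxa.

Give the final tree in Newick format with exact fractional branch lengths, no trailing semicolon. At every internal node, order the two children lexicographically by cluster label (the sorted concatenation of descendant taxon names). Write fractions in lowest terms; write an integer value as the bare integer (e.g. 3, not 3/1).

step 1: merge (I,W) at d=3, Q=-178; branch lengths I→-5/2, W→11/2; new cluster IW
  updated: d(D,IW)=16, d(IW,R)=57/2, d(IW,T)=25/2, d(IW,U)=29
step 2: merge (IW,T) at d=25/2, Q=-102; branch lengths IW→35/3, T→5/6; new cluster ITW
  updated: d(D,ITW)=49/4, d(ITW,R)=31/2, d(ITW,U)=43/4
step 3: merge (D,U) at d=2, Q=-54; branch lengths D→9/8, U→7/8; new cluster DU
  updated: d(DU,ITW)=21/2, d(DU,R)=29/2
step 4: merge (DU,ITW) at d=21/2, Q=-81/2; branch lengths DU→19/4, ITW→23/4; new cluster DITUW
  updated: d(DITUW,R)=39/4
step 5: merge (DITUW,R) at d=39/4; branch lengths DITUW→39/8, R→39/8; new cluster DIRTUW
final tree: (((D:9/8,U:7/8):19/4,((I:-5/2,W:11/2):35/3,T:5/6):23/4):39/8,R:39/8)
total length: 151/4

(((D:9/8,U:7/8):19/4,((I:-5/2,W:11/2):35/3,T:5/6):23/4):39/8,R:39/8)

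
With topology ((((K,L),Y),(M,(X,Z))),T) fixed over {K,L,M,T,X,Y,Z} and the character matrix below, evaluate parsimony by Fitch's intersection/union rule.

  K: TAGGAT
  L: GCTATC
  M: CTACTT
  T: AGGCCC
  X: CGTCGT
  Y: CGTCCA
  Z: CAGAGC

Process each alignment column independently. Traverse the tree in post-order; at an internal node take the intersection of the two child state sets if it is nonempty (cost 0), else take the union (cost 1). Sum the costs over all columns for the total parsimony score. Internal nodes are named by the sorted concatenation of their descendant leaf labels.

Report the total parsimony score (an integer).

KL@0: {T} ∪ {G} = {G,T} (union, +1)
KLY@0: {G,T} ∪ {C} = {C,G,T} (union, +1)
XZ@0: {C} ∩ {C} = {C} (intersection, +0)
MXZ@0: {C} ∩ {C} = {C} (intersection, +0)
KLMXYZ@0: {C,G,T} ∩ {C} = {C} (intersection, +0)
KLMTXYZ@0: {C} ∪ {A} = {A,C} (union, +1)
KL@1: {A} ∪ {C} = {A,C} (union, +1)
KLY@1: {A,C} ∪ {G} = {A,C,G} (union, +1)
XZ@1: {G} ∪ {A} = {A,G} (union, +1)
MXZ@1: {T} ∪ {A,G} = {A,G,T} (union, +1)
KLMXYZ@1: {A,C,G} ∩ {A,G,T} = {A,G} (intersection, +0)
KLMTXYZ@1: {A,G} ∩ {G} = {G} (intersection, +0)
KL@2: {G} ∪ {T} = {G,T} (union, +1)
KLY@2: {G,T} ∩ {T} = {T} (intersection, +0)
XZ@2: {T} ∪ {G} = {G,T} (union, +1)
MXZ@2: {A} ∪ {G,T} = {A,G,T} (union, +1)
KLMXYZ@2: {T} ∩ {A,G,T} = {T} (intersection, +0)
KLMTXYZ@2: {T} ∪ {G} = {G,T} (union, +1)
KL@3: {G} ∪ {A} = {A,G} (union, +1)
KLY@3: {A,G} ∪ {C} = {A,C,G} (union, +1)
XZ@3: {C} ∪ {A} = {A,C} (union, +1)
MXZ@3: {C} ∩ {A,C} = {C} (intersection, +0)
KLMXYZ@3: {A,C,G} ∩ {C} = {C} (intersection, +0)
KLMTXYZ@3: {C} ∩ {C} = {C} (intersection, +0)
KL@4: {A} ∪ {T} = {A,T} (union, +1)
KLY@4: {A,T} ∪ {C} = {A,C,T} (union, +1)
XZ@4: {G} ∩ {G} = {G} (intersection, +0)
MXZ@4: {T} ∪ {G} = {G,T} (union, +1)
KLMXYZ@4: {A,C,T} ∩ {G,T} = {T} (intersection, +0)
KLMTXYZ@4: {T} ∪ {C} = {C,T} (union, +1)
KL@5: {T} ∪ {C} = {C,T} (union, +1)
KLY@5: {C,T} ∪ {A} = {A,C,T} (union, +1)
XZ@5: {T} ∪ {C} = {C,T} (union, +1)
MXZ@5: {T} ∩ {C,T} = {T} (intersection, +0)
KLMXYZ@5: {A,C,T} ∩ {T} = {T} (intersection, +0)
KLMTXYZ@5: {T} ∪ {C} = {C,T} (union, +1)
per-site changes: [3, 4, 4, 3, 4, 4]; total = 22

22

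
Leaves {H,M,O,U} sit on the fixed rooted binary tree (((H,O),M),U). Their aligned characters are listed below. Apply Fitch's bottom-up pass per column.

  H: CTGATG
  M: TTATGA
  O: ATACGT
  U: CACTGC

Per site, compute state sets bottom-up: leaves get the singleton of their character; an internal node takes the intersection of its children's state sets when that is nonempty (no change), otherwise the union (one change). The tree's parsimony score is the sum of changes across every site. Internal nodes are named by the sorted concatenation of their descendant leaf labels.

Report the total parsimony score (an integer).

11

site 0, node HO: H={C} ∪ O={A} → {A,C} (+1)
site 0, node HMO: HO={A,C} ∪ M={T} → {A,C,T} (+1)
site 0, node HMOU: HMO={A,C,T} ∩ U={C} → {C} (+0)
site 1, node HO: H={T} ∩ O={T} → {T} (+0)
site 1, node HMO: HO={T} ∩ M={T} → {T} (+0)
site 1, node HMOU: HMO={T} ∪ U={A} → {A,T} (+1)
site 2, node HO: H={G} ∪ O={A} → {A,G} (+1)
site 2, node HMO: HO={A,G} ∩ M={A} → {A} (+0)
site 2, node HMOU: HMO={A} ∪ U={C} → {A,C} (+1)
site 3, node HO: H={A} ∪ O={C} → {A,C} (+1)
site 3, node HMO: HO={A,C} ∪ M={T} → {A,C,T} (+1)
site 3, node HMOU: HMO={A,C,T} ∩ U={T} → {T} (+0)
site 4, node HO: H={T} ∪ O={G} → {G,T} (+1)
site 4, node HMO: HO={G,T} ∩ M={G} → {G} (+0)
site 4, node HMOU: HMO={G} ∩ U={G} → {G} (+0)
site 5, node HO: H={G} ∪ O={T} → {G,T} (+1)
site 5, node HMO: HO={G,T} ∪ M={A} → {A,G,T} (+1)
site 5, node HMOU: HMO={A,G,T} ∪ U={C} → {A,C,G,T} (+1)
per-site changes: [2, 1, 2, 2, 1, 3]; total = 11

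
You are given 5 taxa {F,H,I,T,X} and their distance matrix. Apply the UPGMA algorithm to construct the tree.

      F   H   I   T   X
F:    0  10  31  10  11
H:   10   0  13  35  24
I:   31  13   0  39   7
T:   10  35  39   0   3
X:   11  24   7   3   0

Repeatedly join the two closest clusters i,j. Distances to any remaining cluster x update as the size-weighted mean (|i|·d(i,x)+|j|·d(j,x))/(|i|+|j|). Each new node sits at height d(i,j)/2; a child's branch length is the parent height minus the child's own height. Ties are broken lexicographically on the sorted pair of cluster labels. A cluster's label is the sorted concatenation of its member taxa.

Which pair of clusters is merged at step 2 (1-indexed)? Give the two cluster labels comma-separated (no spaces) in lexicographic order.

step 1: merge (T,X) at d=3; branch lengths T→3/2, X→3/2; new cluster TX
  updated: d(F,TX)=21/2, d(H,TX)=59/2, d(I,TX)=23
step 2: merge (F,H) at d=10; branch lengths F→5, H→5; new cluster FH
  updated: d(FH,I)=22, d(FH,TX)=20
step 3: merge (FH,TX) at d=20; branch lengths FH→5, TX→17/2; new cluster FHTX
  updated: d(FHTX,I)=45/2
step 4: merge (FHTX,I) at d=45/2; branch lengths FHTX→5/4, I→45/4; new cluster FHITX
final tree: (((F:5,H:5):5,(T:3/2,X:3/2):17/2):5/4,I:45/4)
total length: 39

F,H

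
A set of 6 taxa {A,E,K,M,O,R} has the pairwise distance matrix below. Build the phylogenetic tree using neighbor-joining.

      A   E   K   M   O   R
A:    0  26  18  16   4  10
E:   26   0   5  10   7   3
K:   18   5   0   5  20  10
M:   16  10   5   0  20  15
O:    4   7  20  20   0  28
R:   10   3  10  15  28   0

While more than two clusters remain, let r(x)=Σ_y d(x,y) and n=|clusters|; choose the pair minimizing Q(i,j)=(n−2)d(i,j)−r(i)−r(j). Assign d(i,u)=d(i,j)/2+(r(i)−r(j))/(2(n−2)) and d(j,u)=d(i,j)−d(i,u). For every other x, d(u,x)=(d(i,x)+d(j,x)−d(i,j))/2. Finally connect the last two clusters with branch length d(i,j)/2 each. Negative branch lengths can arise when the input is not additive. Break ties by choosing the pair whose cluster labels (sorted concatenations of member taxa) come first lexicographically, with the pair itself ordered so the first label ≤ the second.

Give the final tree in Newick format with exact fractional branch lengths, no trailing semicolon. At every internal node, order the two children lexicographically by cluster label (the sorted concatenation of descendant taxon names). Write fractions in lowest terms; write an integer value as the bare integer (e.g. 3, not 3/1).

((((A:11/8,O:21/8):89/8,(E:-7/12,R:43/12):25/8):23/8,K:3/2):7/4,M:7/4)

1. join A+O (d=4, Q=-137) ⇒ AO; edges |A|=11/8, |O|=21/8
  updated: d(AO,E)=29/2, d(AO,K)=17, d(AO,M)=16, d(AO,R)=17
2. join E+R (d=3, Q=-137/2) ⇒ ER; edges |E|=-7/12, |R|=43/12
  updated: d(AO,ER)=57/4, d(ER,K)=6, d(ER,M)=11
3. join AO+ER (d=57/4, Q=-50) ⇒ AEOR; edges |AO|=89/8, |ER|=25/8
  updated: d(AEOR,K)=35/8, d(AEOR,M)=51/8
4. join AEOR+K (d=35/8, Q=-63/4) ⇒ AEKOR; edges |AEOR|=23/8, |K|=3/2
  updated: d(AEKOR,M)=7/2
5. join AEKOR+M (d=7/2) ⇒ AEKMOR; edges |AEKOR|=7/4, |M|=7/4
final tree: ((((A:11/8,O:21/8):89/8,(E:-7/12,R:43/12):25/8):23/8,K:3/2):7/4,M:7/4)
total length: 233/8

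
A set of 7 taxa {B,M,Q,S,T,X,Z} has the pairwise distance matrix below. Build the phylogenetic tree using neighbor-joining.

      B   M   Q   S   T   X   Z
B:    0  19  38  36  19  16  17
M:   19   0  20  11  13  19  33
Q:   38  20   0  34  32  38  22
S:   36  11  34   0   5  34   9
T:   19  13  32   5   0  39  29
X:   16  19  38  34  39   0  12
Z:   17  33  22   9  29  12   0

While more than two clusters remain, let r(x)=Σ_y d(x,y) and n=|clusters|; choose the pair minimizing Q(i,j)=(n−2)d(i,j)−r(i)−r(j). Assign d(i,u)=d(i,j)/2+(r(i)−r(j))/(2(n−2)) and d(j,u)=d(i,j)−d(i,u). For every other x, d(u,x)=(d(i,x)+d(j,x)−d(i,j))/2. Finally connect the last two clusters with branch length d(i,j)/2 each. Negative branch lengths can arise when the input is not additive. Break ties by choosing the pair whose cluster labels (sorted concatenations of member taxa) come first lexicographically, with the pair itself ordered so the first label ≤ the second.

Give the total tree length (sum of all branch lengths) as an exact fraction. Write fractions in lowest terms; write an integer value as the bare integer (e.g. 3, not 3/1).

519/8

iteration 1: select S,T (d=5, Q=-241); attach at lengths (17/10, 33/10); label the merged cluster ST
  updated: d(B,ST)=25, d(M,ST)=19/2, d(Q,ST)=61/2, d(ST,X)=34, d(ST,Z)=33/2
iteration 2: select M,ST (d=19/2, Q=-178); attach at lengths (23/8, 53/8); label the merged cluster MST
  updated: d(B,MST)=69/4, d(MST,Q)=41/2, d(MST,X)=87/4, d(MST,Z)=20
iteration 3: select MST,Q (d=41/2, Q=-273/2); attach at lengths (15/4, 67/4); label the merged cluster MQST
  updated: d(B,MQST)=139/8, d(MQST,X)=157/8, d(MQST,Z)=43/4
iteration 4: select B,X (d=16, Q=-66); attach at lengths (139/16, 117/16); label the merged cluster BX
  updated: d(BX,MQST)=21/2, d(BX,Z)=13/2
iteration 5: select BX,MQST (d=21/2, Q=-111/4); attach at lengths (25/8, 59/8); label the merged cluster BMQSTX
  updated: d(BMQSTX,Z)=27/8
iteration 6: select BMQSTX,Z (d=27/8); attach at lengths (27/16, 27/16); label the merged cluster BMQSTXZ
final tree: (((B:139/16,X:117/16):25/8,((M:23/8,(S:17/10,T:33/10):53/8):15/4,Q:67/4):59/8):27/16,Z:27/16)
total length: 519/8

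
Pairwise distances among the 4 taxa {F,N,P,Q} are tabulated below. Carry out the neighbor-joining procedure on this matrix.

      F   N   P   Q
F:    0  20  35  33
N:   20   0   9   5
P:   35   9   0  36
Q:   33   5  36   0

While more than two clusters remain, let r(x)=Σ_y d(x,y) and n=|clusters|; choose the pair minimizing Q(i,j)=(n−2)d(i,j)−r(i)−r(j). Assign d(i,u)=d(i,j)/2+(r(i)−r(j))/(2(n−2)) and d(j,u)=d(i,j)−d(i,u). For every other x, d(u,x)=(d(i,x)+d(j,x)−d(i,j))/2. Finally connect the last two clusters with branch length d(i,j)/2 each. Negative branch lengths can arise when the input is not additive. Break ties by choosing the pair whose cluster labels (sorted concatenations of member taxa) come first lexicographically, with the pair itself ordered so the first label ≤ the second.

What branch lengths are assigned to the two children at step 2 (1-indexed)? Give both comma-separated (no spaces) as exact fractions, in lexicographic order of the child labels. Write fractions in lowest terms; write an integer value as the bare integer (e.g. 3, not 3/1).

step 1: merge (F,P) at d=35, Q=-98; branch lengths F→39/2, P→31/2; new cluster FP
  updated: d(FP,N)=-3, d(FP,Q)=17
step 2: merge (FP,N) at d=-3, Q=-19; branch lengths FP→9/2, N→-15/2; new cluster FNP
  updated: d(FNP,Q)=25/2
step 3: merge (FNP,Q) at d=25/2; branch lengths FNP→25/4, Q→25/4; new cluster FNPQ
final tree: (((F:39/2,P:31/2):9/2,N:-15/2):25/4,Q:25/4)
total length: 89/2

9/2,-15/2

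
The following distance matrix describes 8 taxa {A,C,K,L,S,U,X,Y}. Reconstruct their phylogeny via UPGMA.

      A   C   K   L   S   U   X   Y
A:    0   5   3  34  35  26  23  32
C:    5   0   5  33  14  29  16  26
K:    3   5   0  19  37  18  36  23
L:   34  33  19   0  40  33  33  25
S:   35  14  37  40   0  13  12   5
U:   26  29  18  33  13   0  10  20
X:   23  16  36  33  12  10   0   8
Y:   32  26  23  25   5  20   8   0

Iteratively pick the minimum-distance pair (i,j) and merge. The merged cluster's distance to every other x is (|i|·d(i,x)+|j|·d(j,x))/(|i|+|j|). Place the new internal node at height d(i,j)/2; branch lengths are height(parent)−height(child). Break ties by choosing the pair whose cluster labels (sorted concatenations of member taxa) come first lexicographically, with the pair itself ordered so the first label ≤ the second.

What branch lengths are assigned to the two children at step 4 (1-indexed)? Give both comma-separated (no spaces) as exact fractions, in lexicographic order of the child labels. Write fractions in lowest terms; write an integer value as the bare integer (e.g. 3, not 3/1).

1. join A+K (d=3) ⇒ AK; edges |A|=3/2, |K|=3/2
  updated: d(AK,C)=5, d(AK,L)=53/2, d(AK,S)=36, d(AK,U)=22, d(AK,X)=59/2, d(AK,Y)=55/2
2. join AK+C (d=5) ⇒ ACK; edges |AK|=1, |C|=5/2
  updated: d(ACK,L)=86/3, d(ACK,S)=86/3, d(ACK,U)=73/3, d(ACK,X)=25, d(ACK,Y)=27
3. join S+Y (d=5) ⇒ SY; edges |S|=5/2, |Y|=5/2
  updated: d(ACK,SY)=167/6, d(L,SY)=65/2, d(SY,U)=33/2, d(SY,X)=10
4. join SY+X (d=10) ⇒ SXY; edges |SY|=5/2, |X|=5
  updated: d(ACK,SXY)=242/9, d(L,SXY)=98/3, d(SXY,U)=43/3
5. join SXY+U (d=43/3) ⇒ SUXY; edges |SXY|=13/6, |U|=43/6
  updated: d(ACK,SUXY)=105/4, d(L,SUXY)=131/4
6. join ACK+SUXY (d=105/4) ⇒ ACKSUXY; edges |ACK|=85/8, |SUXY|=143/24
  updated: d(ACKSUXY,L)=31
7. join ACKSUXY+L (d=31) ⇒ ACKLSUXY; edges |ACKSUXY|=19/8, |L|=31/2
final tree: ((((A:3/2,K:3/2):1,C:5/2):85/8,(((S:5/2,Y:5/2):5/2,X:5):13/6,U:43/6):143/24):19/8,L:31/2)
total length: 1507/24

5/2,5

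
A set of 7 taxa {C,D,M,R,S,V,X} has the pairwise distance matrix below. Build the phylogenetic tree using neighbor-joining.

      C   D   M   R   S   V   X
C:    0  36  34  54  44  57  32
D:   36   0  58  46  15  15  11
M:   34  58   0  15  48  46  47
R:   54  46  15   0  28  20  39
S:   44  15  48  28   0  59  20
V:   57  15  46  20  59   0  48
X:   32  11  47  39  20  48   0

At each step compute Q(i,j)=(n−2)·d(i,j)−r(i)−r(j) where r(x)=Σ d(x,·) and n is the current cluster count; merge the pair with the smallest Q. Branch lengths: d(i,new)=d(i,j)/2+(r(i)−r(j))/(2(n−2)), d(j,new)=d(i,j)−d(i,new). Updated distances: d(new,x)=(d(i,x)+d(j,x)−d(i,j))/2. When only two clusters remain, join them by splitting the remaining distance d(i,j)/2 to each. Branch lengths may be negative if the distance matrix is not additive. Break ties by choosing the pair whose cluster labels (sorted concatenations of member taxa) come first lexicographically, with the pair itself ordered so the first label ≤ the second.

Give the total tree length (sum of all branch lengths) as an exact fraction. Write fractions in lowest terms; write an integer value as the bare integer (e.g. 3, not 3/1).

1. join M+R (d=15, Q=-375) ⇒ MR; edges |M|=121/10, |R|=29/10
  updated: d(C,MR)=73/2, d(D,MR)=89/2, d(MR,S)=61/2, d(MR,V)=51/2, d(MR,X)=71/2
2. join MR+V (d=51/2, Q=-275) ⇒ MRV; edges |MR|=35/4, |V|=67/4
  updated: d(C,MRV)=34, d(D,MRV)=17, d(MRV,S)=32, d(MRV,X)=29
3. join C+MRV (d=34, Q=-156) ⇒ CMRV; edges |C|=68/3, |MRV|=34/3
  updated: d(CMRV,D)=19/2, d(CMRV,S)=21, d(CMRV,X)=27/2
4. join CMRV+X (d=27/2, Q=-123/2) ⇒ CMRVX; edges |CMRV|=53/8, |X|=55/8
  updated: d(CMRVX,D)=7/2, d(CMRVX,S)=55/4
5. join CMRVX+D (d=7/2, Q=-129/4) ⇒ CDMRVX; edges |CMRVX|=9/8, |D|=19/8
  updated: d(CDMRVX,S)=101/8
6. join CDMRVX+S (d=101/8) ⇒ CDMRSVX; edges |CDMRVX|=101/16, |S|=101/16
final tree: ((((C:68/3,((M:121/10,R:29/10):35/4,V:67/4):34/3):53/8,X:55/8):9/8,D:19/8):101/16,S:101/16)
total length: 833/8

833/8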